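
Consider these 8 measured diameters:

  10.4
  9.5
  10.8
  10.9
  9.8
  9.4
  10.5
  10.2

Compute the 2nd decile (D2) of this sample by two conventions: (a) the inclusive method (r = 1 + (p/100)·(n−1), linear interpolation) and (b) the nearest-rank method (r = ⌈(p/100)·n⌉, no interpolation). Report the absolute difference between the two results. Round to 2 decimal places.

Sorted: 9.4, 9.5, 9.8, 10.2, 10.4, 10.5, 10.8, 10.9.
n = 8.
(a) r = 2.4; between ranks 2 (9.5) and 3 (9.8): 9.62.
(b) the nearest-rank method: rank 2 → 9.5.
|9.62 − 9.5| = 0.12.

0.12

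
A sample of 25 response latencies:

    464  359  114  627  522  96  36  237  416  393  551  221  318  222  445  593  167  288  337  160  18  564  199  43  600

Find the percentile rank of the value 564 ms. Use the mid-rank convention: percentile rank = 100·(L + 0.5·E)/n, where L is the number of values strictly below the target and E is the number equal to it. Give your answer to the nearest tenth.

86.0

Sorted: 18, 36, 43, 96, 114, 160, 167, 199, 221, 222, 237, 288, 318, 337, 359, 393, 416, 445, 464, 522, 551, 564, 593, 600, 627.
Count below 564: L = 21; count equal: E = 1; n = 25.
Percentile rank = 100·(21 + 0.5·1)/25 = 100·21.5/25 = 86.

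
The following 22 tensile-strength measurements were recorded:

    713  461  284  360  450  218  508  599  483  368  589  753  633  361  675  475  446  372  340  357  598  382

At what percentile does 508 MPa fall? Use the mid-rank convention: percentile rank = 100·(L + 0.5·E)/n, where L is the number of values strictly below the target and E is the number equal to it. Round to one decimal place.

65.9

Sorted: 218, 284, 340, 357, 360, 361, 368, 372, 382, 446, 450, 461, 475, 483, 508, 589, 598, 599, 633, 675, 713, 753.
Count below 508: L = 14; count equal: E = 1; n = 22.
Percentile rank = 100·(14 + 0.5·1)/22 = 100·14.5/22 = 65.91.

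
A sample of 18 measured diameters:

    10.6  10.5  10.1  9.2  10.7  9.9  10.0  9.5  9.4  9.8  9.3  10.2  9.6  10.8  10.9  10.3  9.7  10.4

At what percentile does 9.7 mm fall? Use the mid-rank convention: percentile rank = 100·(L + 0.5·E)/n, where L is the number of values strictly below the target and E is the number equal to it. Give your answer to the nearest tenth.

30.6

Sorted: 9.2, 9.3, 9.4, 9.5, 9.6, 9.7, 9.8, 9.9, 10.0, 10.1, 10.2, 10.3, 10.4, 10.5, 10.6, 10.7, 10.8, 10.9.
Count below 9.7: L = 5; count equal: E = 1; n = 18.
Percentile rank = 100·(5 + 0.5·1)/18 = 100·5.5/18 = 30.56.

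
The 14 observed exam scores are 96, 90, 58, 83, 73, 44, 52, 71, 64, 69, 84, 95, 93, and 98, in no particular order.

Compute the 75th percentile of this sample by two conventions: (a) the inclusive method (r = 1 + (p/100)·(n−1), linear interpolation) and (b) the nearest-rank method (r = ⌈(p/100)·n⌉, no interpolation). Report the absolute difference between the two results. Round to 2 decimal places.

0.75

Sorted: 44, 52, 58, 64, 69, 71, 73, 83, 84, 90, 93, 95, 96, 98.
n = 14.
(a) r = 10.75; between ranks 10 (90) and 11 (93): 92.25.
(b) the nearest-rank method: rank 11 → 93.
|92.25 − 93| = 0.75.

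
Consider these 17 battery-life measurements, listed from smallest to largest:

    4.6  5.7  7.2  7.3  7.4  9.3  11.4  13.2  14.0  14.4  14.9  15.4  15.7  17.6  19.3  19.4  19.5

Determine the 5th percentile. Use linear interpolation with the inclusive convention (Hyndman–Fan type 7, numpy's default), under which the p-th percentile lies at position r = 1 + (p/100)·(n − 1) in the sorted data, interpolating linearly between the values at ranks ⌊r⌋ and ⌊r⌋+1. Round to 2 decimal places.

5.48

n = 17.
r = 1 + (5/100)·(17 − 1) = 1 + 0.8 = 1.8.
Rank 1 is 4.6 and rank 2 is 5.7.
Interpolate: 4.6 + 0.8·(5.7 − 4.6) = 4.6 + 0.8·1.1 = 5.48.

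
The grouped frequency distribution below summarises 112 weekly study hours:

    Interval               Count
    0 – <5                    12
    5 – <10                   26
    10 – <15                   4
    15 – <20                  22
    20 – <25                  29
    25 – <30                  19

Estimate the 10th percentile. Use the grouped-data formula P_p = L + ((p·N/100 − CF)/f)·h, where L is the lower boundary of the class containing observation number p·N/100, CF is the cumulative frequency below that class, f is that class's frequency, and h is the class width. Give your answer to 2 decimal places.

4.67

N = 112; target position k = 10/100 · 112 = 11.2.
Cumulative frequencies: 12, 38, 42, 64, 93, 112.
Observation 11.2 falls in the class 0 – <5.
L = 0, CF = 0, f = 12, h = 5.
P10 = 0 + ((11.2 − 0)/12)·5 = 0 + 4.66667 = 4.66667.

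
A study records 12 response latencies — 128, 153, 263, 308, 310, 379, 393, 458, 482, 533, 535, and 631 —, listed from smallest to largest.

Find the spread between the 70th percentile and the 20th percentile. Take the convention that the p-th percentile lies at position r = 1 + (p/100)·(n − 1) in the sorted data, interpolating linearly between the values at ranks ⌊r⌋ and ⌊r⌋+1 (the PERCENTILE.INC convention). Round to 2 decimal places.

n = 12.
P20: r = 3.2; ranks 3–4 are 263, 308; interpolating gives 272.
P70: r = 8.7; ranks 8–9 are 458, 482; interpolating gives 474.8.
Difference: 474.8 − 272 = 202.8.

202.80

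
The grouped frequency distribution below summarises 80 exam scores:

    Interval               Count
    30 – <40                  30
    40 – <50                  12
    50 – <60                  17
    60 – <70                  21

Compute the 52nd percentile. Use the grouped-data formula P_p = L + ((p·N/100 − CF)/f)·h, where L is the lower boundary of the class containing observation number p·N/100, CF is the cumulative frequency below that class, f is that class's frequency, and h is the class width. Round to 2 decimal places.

49.67

N = 80; target position k = 52/100 · 80 = 41.6.
Cumulative frequencies: 30, 42, 59, 80.
Observation 41.6 falls in the class 40 – <50.
L = 40, CF = 30, f = 12, h = 10.
P52 = 40 + ((41.6 − 30)/12)·10 = 40 + 9.66667 = 49.6667.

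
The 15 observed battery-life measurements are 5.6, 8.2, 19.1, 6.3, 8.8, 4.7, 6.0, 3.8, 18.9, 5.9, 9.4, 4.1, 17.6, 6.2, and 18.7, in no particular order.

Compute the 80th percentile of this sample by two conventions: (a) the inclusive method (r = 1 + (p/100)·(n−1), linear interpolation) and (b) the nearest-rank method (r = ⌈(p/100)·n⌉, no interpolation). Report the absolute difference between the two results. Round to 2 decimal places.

Sorted: 3.8, 4.1, 4.7, 5.6, 5.9, 6.0, 6.2, 6.3, 8.2, 8.8, 9.4, 17.6, 18.7, 18.9, 19.1.
n = 15.
(a) r = 12.2; between ranks 12 (17.6) and 13 (18.7): 17.82.
(b) the nearest-rank method: rank 12 → 17.6.
|17.82 − 17.6| = 0.22.

0.22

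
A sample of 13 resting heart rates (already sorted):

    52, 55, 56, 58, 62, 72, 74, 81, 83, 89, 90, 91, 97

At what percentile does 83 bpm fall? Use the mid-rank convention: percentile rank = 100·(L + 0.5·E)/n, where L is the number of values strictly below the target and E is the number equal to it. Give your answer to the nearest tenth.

Count below 83: L = 8; count equal: E = 1; n = 13.
Percentile rank = 100·(8 + 0.5·1)/13 = 100·8.5/13 = 65.38.

65.4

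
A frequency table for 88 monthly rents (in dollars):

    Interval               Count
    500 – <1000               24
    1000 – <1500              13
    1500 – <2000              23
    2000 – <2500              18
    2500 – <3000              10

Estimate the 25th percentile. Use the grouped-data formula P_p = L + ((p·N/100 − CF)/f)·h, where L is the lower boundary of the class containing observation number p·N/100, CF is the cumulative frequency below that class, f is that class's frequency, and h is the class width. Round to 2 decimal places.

N = 88; target position k = 25/100 · 88 = 22.
Cumulative frequencies: 24, 37, 60, 78, 88.
Observation 22 falls in the class 500 – <1000.
L = 500, CF = 0, f = 24, h = 500.
P25 = 500 + ((22 − 0)/24)·500 = 500 + 458.333 = 958.333.

958.33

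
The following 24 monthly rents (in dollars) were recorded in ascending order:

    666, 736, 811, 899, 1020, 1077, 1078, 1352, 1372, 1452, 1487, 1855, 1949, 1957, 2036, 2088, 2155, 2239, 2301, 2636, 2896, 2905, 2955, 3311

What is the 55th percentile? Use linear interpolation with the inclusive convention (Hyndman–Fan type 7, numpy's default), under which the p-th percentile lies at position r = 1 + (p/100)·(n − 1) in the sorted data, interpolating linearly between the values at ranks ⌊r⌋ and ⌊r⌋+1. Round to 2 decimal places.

n = 24.
r = 1 + (55/100)·(24 − 1) = 1 + 12.65 = 13.65.
Rank 13 is 1949 and rank 14 is 1957.
Interpolate: 1949 + 0.65·(1957 − 1949) = 1949 + 0.65·8 = 1954.2.

1954.20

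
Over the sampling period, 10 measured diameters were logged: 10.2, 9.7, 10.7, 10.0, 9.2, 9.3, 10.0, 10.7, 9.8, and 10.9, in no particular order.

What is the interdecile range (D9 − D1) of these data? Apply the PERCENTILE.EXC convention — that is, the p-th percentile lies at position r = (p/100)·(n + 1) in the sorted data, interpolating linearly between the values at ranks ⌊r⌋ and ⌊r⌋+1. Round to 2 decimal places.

1.67

Sorted: 9.2, 9.3, 9.7, 9.8, 10.0, 10.0, 10.2, 10.7, 10.7, 10.9.
n = 10.
P10: r = 1.1; ranks 1–2 are 9.2, 9.3; interpolating gives 9.21.
P90: r = 9.9; ranks 9–10 are 10.7, 10.9; interpolating gives 10.88.
Difference: 10.88 − 9.21 = 1.67.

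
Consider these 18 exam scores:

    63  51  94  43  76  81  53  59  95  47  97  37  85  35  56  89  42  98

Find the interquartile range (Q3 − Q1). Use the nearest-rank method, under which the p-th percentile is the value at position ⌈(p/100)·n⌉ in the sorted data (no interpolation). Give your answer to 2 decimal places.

Sorted: 35, 37, 42, 43, 47, 51, 53, 56, 59, 63, 76, 81, 85, 89, 94, 95, 97, 98.
n = 18.
P25: rank ⌈25/100·18⌉ = 5 → 47.
P75: rank ⌈75/100·18⌉ = 14 → 89.
Difference: 89 − 47 = 42.

42.00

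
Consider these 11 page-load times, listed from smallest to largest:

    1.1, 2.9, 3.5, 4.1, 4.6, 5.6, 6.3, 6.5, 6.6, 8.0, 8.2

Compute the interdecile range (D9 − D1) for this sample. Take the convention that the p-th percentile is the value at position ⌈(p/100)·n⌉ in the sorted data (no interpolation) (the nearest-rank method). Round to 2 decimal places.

n = 11.
P10: rank ⌈10/100·11⌉ = 2 → 2.9.
P90: rank ⌈90/100·11⌉ = 10 → 8.
Difference: 8 − 2.9 = 5.1.

5.10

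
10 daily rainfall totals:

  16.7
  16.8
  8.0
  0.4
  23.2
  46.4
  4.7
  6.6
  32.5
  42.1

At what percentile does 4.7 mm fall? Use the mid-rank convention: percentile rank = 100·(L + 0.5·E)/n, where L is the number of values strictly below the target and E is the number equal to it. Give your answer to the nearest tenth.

Sorted: 0.4, 4.7, 6.6, 8.0, 16.7, 16.8, 23.2, 32.5, 42.1, 46.4.
Count below 4.7: L = 1; count equal: E = 1; n = 10.
Percentile rank = 100·(1 + 0.5·1)/10 = 100·1.5/10 = 15.

15.0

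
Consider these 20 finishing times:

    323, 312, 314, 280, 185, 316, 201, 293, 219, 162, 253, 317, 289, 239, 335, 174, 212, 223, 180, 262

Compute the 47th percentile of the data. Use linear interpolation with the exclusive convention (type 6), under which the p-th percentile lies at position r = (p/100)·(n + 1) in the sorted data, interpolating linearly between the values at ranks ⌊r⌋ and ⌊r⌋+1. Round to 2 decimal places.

251.18

Sorted: 162, 174, 180, 185, 201, 212, 219, 223, 239, 253, 262, 280, 289, 293, 312, 314, 316, 317, 323, 335.
n = 20.
r = (47/100)·(20 + 1) = 9.87.
Rank 9 is 239 and rank 10 is 253.
Interpolate: 239 + 0.87·(253 − 239) = 239 + 0.87·14 = 251.18.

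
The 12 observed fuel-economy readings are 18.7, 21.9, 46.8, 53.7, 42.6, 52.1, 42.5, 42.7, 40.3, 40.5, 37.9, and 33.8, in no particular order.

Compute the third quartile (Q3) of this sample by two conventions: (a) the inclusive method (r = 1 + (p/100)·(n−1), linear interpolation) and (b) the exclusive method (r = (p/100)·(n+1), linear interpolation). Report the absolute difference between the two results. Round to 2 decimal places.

2.05

Sorted: 18.7, 21.9, 33.8, 37.9, 40.3, 40.5, 42.5, 42.6, 42.7, 46.8, 52.1, 53.7.
n = 12.
(a) r = 9.25; between ranks 9 (42.7) and 10 (46.8): 43.725.
(b) r = 9.75; between ranks 9 (42.7) and 10 (46.8): 45.775.
|43.725 − 45.775| = 2.05.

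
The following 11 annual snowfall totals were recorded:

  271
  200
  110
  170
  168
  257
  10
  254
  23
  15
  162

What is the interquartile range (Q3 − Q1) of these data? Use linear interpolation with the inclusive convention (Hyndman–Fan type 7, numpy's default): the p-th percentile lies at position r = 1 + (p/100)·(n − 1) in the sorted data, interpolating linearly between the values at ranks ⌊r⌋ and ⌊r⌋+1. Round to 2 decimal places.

Sorted: 10, 15, 23, 110, 162, 168, 170, 200, 254, 257, 271.
n = 11.
P25: r = 3.5; ranks 3–4 are 23, 110; interpolating gives 66.5.
P75: r = 8.5; ranks 8–9 are 200, 254; interpolating gives 227.
Difference: 227 − 66.5 = 160.5.

160.50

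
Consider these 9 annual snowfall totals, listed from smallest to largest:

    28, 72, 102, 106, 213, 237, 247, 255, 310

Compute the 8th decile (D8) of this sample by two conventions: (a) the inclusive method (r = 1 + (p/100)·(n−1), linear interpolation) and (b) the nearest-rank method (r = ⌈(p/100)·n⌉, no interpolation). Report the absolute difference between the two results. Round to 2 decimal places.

4.80

n = 9.
(a) r = 7.4; between ranks 7 (247) and 8 (255): 250.2.
(b) the nearest-rank method: rank 8 → 255.
|250.2 − 255| = 4.8.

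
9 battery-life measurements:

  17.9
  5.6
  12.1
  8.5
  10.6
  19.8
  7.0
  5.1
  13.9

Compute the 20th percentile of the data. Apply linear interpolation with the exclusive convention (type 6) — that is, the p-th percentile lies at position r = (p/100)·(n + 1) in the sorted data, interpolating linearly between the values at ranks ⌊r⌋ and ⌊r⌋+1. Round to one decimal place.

5.6

Sorted: 5.1, 5.6, 7.0, 8.5, 10.6, 12.1, 13.9, 17.9, 19.8.
n = 9.
r = (20/100)·(9 + 1) = 2.
r is an integer, so P20 is the value at rank 2: 5.6.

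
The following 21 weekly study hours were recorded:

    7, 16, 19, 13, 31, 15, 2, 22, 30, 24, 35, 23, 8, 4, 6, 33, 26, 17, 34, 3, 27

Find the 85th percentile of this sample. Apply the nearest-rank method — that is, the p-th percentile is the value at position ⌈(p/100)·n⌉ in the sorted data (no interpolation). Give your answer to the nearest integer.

Sorted: 2, 3, 4, 6, 7, 8, 13, 15, 16, 17, 19, 22, 23, 24, 26, 27, 30, 31, 33, 34, 35.
n = 21.
Position = ⌈85/100 · 21⌉ = ⌈17.85⌉ = 18.
The value at rank 18 is 31.

31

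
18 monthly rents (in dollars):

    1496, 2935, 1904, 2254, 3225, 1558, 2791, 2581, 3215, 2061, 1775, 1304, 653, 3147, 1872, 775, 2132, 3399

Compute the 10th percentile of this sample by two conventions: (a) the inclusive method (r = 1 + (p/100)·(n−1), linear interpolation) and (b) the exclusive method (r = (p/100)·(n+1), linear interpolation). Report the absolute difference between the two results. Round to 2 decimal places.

382.50

Sorted: 653, 775, 1304, 1496, 1558, 1775, 1872, 1904, 2061, 2132, 2254, 2581, 2791, 2935, 3147, 3215, 3225, 3399.
n = 18.
(a) r = 2.7; between ranks 2 (775) and 3 (1304): 1145.3.
(b) r = 1.9; between ranks 1 (653) and 2 (775): 762.8.
|1145.3 − 762.8| = 382.5.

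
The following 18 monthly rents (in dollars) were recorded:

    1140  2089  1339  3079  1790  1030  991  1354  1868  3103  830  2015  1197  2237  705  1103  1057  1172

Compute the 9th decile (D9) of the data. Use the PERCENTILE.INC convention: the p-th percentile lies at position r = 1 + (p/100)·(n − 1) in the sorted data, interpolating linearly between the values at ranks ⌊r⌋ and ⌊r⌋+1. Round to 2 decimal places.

2489.60

Sorted: 705, 830, 991, 1030, 1057, 1103, 1140, 1172, 1197, 1339, 1354, 1790, 1868, 2015, 2089, 2237, 3079, 3103.
n = 18.
r = 1 + (90/100)·(18 − 1) = 1 + 15.3 = 16.3.
Rank 16 is 2237 and rank 17 is 3079.
Interpolate: 2237 + 0.3·(3079 − 2237) = 2237 + 0.3·842 = 2489.6.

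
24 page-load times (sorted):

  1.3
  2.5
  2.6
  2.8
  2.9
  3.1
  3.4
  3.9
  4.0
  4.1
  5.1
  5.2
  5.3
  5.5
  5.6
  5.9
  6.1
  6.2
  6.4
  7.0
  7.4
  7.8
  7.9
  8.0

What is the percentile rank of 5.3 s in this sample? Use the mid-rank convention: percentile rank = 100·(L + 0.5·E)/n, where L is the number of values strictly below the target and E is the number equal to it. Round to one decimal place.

52.1

Count below 5.3: L = 12; count equal: E = 1; n = 24.
Percentile rank = 100·(12 + 0.5·1)/24 = 100·12.5/24 = 52.08.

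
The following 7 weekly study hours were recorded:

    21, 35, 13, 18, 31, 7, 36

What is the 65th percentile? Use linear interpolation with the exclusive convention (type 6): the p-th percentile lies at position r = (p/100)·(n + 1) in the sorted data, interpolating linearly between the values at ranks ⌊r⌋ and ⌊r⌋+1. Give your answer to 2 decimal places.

31.80

Sorted: 7, 13, 18, 21, 31, 35, 36.
n = 7.
r = (65/100)·(7 + 1) = 5.2.
Rank 5 is 31 and rank 6 is 35.
Interpolate: 31 + 0.2·(35 − 31) = 31 + 0.2·4 = 31.8.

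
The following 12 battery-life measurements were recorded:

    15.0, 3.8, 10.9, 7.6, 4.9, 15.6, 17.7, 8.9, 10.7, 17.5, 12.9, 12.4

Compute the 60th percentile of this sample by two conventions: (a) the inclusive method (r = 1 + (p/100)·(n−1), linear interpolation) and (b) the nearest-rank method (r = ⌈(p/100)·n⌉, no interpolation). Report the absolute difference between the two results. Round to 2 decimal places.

0.20

Sorted: 3.8, 4.9, 7.6, 8.9, 10.7, 10.9, 12.4, 12.9, 15.0, 15.6, 17.5, 17.7.
n = 12.
(a) r = 7.6; between ranks 7 (12.4) and 8 (12.9): 12.7.
(b) the nearest-rank method: rank 8 → 12.9.
|12.7 − 12.9| = 0.2.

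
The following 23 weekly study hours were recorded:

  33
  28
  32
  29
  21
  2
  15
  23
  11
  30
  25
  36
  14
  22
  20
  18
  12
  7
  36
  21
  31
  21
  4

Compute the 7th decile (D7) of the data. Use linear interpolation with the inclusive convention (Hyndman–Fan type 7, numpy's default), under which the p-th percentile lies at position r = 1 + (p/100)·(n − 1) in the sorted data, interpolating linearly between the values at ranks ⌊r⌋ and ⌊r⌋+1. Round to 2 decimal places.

Sorted: 2, 4, 7, 11, 12, 14, 15, 18, 20, 21, 21, 21, 22, 23, 25, 28, 29, 30, 31, 32, 33, 36, 36.
n = 23.
r = 1 + (70/100)·(23 − 1) = 1 + 15.4 = 16.4.
Rank 16 is 28 and rank 17 is 29.
Interpolate: 28 + 0.4·(29 − 28) = 28 + 0.4·1 = 28.4.

28.40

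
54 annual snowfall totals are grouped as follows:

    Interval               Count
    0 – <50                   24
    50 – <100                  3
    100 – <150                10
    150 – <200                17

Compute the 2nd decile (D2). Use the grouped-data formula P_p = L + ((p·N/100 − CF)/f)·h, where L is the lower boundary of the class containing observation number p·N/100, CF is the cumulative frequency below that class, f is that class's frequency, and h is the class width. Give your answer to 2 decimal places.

N = 54; target position k = 20/100 · 54 = 10.8.
Cumulative frequencies: 24, 27, 37, 54.
Observation 10.8 falls in the class 0 – <50.
L = 0, CF = 0, f = 24, h = 50.
P20 = 0 + ((10.8 − 0)/24)·50 = 0 + 22.5 = 22.5.

22.50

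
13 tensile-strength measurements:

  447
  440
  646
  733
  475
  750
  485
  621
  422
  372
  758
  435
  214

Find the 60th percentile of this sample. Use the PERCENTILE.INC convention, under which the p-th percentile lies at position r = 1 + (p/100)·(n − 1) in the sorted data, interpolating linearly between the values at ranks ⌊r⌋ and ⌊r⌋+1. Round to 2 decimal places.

Sorted: 214, 372, 422, 435, 440, 447, 475, 485, 621, 646, 733, 750, 758.
n = 13.
r = 1 + (60/100)·(13 − 1) = 1 + 7.2 = 8.2.
Rank 8 is 485 and rank 9 is 621.
Interpolate: 485 + 0.2·(621 − 485) = 485 + 0.2·136 = 512.2.

512.20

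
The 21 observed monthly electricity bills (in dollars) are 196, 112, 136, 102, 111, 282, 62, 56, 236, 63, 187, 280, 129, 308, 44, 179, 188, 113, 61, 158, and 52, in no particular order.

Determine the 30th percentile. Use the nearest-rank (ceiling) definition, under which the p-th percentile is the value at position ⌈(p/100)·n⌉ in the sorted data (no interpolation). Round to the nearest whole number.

Sorted: 44, 52, 56, 61, 62, 63, 102, 111, 112, 113, 129, 136, 158, 179, 187, 188, 196, 236, 280, 282, 308.
n = 21.
Position = ⌈30/100 · 21⌉ = ⌈6.3⌉ = 7.
The value at rank 7 is 102.

102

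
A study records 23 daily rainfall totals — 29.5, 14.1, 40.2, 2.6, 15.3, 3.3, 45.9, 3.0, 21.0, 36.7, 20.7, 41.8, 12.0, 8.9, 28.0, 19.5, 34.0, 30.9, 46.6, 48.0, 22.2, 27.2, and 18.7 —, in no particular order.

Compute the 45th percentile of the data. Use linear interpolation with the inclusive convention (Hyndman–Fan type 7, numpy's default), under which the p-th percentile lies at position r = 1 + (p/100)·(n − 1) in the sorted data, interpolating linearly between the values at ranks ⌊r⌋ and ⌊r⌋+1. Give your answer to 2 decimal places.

20.97

Sorted: 2.6, 3.0, 3.3, 8.9, 12.0, 14.1, 15.3, 18.7, 19.5, 20.7, 21.0, 22.2, 27.2, 28.0, 29.5, 30.9, 34.0, 36.7, 40.2, 41.8, 45.9, 46.6, 48.0.
n = 23.
r = 1 + (45/100)·(23 − 1) = 1 + 9.9 = 10.9.
Rank 10 is 20.7 and rank 11 is 21.0.
Interpolate: 20.7 + 0.9·(21.0 − 20.7) = 20.7 + 0.9·0.3 = 20.97.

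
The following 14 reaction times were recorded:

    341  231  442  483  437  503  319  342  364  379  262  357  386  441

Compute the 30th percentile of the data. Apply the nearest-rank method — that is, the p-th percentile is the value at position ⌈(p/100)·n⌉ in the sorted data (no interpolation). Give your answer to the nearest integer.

Sorted: 231, 262, 319, 341, 342, 357, 364, 379, 386, 437, 441, 442, 483, 503.
n = 14.
Position = ⌈30/100 · 14⌉ = ⌈4.2⌉ = 5.
The value at rank 5 is 342.

342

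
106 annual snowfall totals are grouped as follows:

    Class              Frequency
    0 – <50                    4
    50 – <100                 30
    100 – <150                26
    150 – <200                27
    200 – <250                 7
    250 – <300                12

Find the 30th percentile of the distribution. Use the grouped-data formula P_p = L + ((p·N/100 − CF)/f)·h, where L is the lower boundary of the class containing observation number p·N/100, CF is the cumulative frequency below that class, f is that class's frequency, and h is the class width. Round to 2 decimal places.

96.33

N = 106; target position k = 30/100 · 106 = 31.8.
Cumulative frequencies: 4, 34, 60, 87, 94, 106.
Observation 31.8 falls in the class 50 – <100.
L = 50, CF = 4, f = 30, h = 50.
P30 = 50 + ((31.8 − 4)/30)·50 = 50 + 46.3333 = 96.3333.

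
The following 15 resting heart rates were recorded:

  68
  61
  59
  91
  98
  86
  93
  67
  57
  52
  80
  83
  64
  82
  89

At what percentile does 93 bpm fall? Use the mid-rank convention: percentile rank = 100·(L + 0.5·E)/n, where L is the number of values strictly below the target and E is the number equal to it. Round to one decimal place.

Sorted: 52, 57, 59, 61, 64, 67, 68, 80, 82, 83, 86, 89, 91, 93, 98.
Count below 93: L = 13; count equal: E = 1; n = 15.
Percentile rank = 100·(13 + 0.5·1)/15 = 100·13.5/15 = 90.

90.0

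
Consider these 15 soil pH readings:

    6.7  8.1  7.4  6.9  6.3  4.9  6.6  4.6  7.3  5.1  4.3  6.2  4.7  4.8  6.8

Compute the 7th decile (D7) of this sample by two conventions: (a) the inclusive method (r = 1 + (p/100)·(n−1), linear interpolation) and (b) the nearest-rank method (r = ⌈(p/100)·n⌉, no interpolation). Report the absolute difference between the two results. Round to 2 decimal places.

0.02

Sorted: 4.3, 4.6, 4.7, 4.8, 4.9, 5.1, 6.2, 6.3, 6.6, 6.7, 6.8, 6.9, 7.3, 7.4, 8.1.
n = 15.
(a) r = 10.8; between ranks 10 (6.7) and 11 (6.8): 6.78.
(b) the nearest-rank method: rank 11 → 6.8.
|6.78 − 6.8| = 0.02.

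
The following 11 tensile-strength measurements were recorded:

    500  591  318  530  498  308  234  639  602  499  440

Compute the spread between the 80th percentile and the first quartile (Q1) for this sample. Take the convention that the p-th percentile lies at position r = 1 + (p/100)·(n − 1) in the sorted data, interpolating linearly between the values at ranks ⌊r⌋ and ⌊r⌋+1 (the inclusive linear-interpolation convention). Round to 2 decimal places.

212.00

Sorted: 234, 308, 318, 440, 498, 499, 500, 530, 591, 602, 639.
n = 11.
P25: r = 3.5; ranks 3–4 are 318, 440; interpolating gives 379.
P80: r = 9 (integer) → 591.
Difference: 591 − 379 = 212.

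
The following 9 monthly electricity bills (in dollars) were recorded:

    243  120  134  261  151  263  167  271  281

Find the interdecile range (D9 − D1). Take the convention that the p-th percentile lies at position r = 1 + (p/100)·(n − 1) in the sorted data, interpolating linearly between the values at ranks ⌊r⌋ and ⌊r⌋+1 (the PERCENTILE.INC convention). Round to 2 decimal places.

141.80

Sorted: 120, 134, 151, 167, 243, 261, 263, 271, 281.
n = 9.
P10: r = 1.8; ranks 1–2 are 120, 134; interpolating gives 131.2.
P90: r = 8.2; ranks 8–9 are 271, 281; interpolating gives 273.
Difference: 273 − 131.2 = 141.8.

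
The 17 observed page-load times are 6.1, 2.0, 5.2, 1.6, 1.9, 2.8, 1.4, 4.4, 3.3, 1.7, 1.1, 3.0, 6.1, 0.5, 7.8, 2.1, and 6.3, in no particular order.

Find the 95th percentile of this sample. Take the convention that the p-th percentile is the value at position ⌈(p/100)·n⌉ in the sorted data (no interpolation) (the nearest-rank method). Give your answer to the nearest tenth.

7.8

Sorted: 0.5, 1.1, 1.4, 1.6, 1.7, 1.9, 2.0, 2.1, 2.8, 3.0, 3.3, 4.4, 5.2, 6.1, 6.1, 6.3, 7.8.
n = 17.
Position = ⌈95/100 · 17⌉ = ⌈16.15⌉ = 17.
The value at rank 17 is 7.8.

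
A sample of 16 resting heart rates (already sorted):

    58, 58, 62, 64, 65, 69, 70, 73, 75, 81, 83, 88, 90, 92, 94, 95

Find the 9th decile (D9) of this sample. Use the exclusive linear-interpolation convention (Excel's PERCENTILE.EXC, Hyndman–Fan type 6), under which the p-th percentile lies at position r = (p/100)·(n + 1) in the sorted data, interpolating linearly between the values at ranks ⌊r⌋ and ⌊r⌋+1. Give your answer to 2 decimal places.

94.30

n = 16.
r = (90/100)·(16 + 1) = 15.3.
Rank 15 is 94 and rank 16 is 95.
Interpolate: 94 + 0.3·(95 − 94) = 94 + 0.3·1 = 94.3.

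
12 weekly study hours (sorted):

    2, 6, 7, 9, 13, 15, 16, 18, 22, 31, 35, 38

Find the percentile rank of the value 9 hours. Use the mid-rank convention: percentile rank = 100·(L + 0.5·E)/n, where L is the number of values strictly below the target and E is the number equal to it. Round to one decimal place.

Count below 9: L = 3; count equal: E = 1; n = 12.
Percentile rank = 100·(3 + 0.5·1)/12 = 100·3.5/12 = 29.17.

29.2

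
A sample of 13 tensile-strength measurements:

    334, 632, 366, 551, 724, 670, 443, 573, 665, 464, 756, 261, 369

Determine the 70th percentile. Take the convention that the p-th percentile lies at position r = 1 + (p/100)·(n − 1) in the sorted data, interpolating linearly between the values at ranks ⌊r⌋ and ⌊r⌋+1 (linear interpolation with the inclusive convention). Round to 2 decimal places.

645.20

Sorted: 261, 334, 366, 369, 443, 464, 551, 573, 632, 665, 670, 724, 756.
n = 13.
r = 1 + (70/100)·(13 − 1) = 1 + 8.4 = 9.4.
Rank 9 is 632 and rank 10 is 665.
Interpolate: 632 + 0.4·(665 − 632) = 632 + 0.4·33 = 645.2.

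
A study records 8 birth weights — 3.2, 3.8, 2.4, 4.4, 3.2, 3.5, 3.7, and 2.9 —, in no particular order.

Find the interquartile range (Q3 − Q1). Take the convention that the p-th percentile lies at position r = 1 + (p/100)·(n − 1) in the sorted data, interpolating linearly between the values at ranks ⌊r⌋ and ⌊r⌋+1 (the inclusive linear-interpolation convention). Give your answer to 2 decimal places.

Sorted: 2.4, 2.9, 3.2, 3.2, 3.5, 3.7, 3.8, 4.4.
n = 8.
P25: r = 2.75; ranks 2–3 are 2.9, 3.2; interpolating gives 3.125.
P75: r = 6.25; ranks 6–7 are 3.7, 3.8; interpolating gives 3.725.
Difference: 3.725 − 3.125 = 0.6.

0.60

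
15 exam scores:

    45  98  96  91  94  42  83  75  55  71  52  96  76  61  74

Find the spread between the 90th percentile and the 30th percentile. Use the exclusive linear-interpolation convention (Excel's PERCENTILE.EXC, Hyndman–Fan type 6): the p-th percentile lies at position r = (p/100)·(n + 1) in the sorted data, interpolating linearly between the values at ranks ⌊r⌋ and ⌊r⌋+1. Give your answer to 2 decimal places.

37.00

Sorted: 42, 45, 52, 55, 61, 71, 74, 75, 76, 83, 91, 94, 96, 96, 98.
n = 15.
P30: r = 4.8; ranks 4–5 are 55, 61; interpolating gives 59.8.
P90: r = 14.4; ranks 14–15 are 96, 98; interpolating gives 96.8.
Difference: 96.8 − 59.8 = 37.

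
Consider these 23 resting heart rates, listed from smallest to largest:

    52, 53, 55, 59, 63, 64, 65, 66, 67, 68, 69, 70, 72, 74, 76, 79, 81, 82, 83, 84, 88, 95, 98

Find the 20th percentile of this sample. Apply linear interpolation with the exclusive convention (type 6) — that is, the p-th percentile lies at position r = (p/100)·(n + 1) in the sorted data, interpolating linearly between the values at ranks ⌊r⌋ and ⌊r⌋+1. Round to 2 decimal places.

n = 23.
r = (20/100)·(23 + 1) = 4.8.
Rank 4 is 59 and rank 5 is 63.
Interpolate: 59 + 0.8·(63 − 59) = 59 + 0.8·4 = 62.2.

62.20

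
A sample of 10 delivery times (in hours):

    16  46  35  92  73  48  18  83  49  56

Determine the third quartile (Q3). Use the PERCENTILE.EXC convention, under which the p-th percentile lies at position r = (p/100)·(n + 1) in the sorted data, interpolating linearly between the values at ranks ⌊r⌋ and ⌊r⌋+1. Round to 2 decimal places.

Sorted: 16, 18, 35, 46, 48, 49, 56, 73, 83, 92.
n = 10.
r = (75/100)·(10 + 1) = 8.25.
Rank 8 is 73 and rank 9 is 83.
Interpolate: 73 + 0.25·(83 − 73) = 73 + 0.25·10 = 75.5.

75.50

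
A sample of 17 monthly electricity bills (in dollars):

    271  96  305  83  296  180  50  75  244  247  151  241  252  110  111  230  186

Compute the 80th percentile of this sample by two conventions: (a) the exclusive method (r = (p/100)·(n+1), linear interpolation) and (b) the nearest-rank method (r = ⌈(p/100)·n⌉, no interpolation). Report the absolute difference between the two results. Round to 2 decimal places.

7.60

Sorted: 50, 75, 83, 96, 110, 111, 151, 180, 186, 230, 241, 244, 247, 252, 271, 296, 305.
n = 17.
(a) r = 14.4; between ranks 14 (252) and 15 (271): 259.6.
(b) the nearest-rank method: rank 14 → 252.
|259.6 − 252| = 7.6.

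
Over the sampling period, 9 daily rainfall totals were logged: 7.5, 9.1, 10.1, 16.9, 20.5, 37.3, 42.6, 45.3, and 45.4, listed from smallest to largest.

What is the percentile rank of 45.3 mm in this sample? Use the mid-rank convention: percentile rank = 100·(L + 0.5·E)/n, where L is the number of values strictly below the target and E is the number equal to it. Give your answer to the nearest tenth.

Count below 45.3: L = 7; count equal: E = 1; n = 9.
Percentile rank = 100·(7 + 0.5·1)/9 = 100·7.5/9 = 83.33.

83.3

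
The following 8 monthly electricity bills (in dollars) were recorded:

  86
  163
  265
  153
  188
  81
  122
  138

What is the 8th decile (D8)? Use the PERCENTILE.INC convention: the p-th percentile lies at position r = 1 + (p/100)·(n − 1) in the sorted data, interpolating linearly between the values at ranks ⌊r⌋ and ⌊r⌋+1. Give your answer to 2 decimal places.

178.00

Sorted: 81, 86, 122, 138, 153, 163, 188, 265.
n = 8.
r = 1 + (80/100)·(8 − 1) = 1 + 5.6 = 6.6.
Rank 6 is 163 and rank 7 is 188.
Interpolate: 163 + 0.6·(188 − 163) = 163 + 0.6·25 = 178.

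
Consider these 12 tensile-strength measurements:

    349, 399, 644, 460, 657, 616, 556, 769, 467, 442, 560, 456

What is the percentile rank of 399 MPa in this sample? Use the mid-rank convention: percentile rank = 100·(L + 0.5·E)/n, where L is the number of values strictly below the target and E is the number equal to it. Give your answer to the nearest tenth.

12.5

Sorted: 349, 399, 442, 456, 460, 467, 556, 560, 616, 644, 657, 769.
Count below 399: L = 1; count equal: E = 1; n = 12.
Percentile rank = 100·(1 + 0.5·1)/12 = 100·1.5/12 = 12.5.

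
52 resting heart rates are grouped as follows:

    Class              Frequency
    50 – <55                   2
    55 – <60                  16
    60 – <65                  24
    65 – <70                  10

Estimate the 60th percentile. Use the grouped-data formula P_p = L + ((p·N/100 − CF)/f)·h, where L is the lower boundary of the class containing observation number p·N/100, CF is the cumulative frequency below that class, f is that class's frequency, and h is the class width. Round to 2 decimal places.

62.75

N = 52; target position k = 60/100 · 52 = 31.2.
Cumulative frequencies: 2, 18, 42, 52.
Observation 31.2 falls in the class 60 – <65.
L = 60, CF = 18, f = 24, h = 5.
P60 = 60 + ((31.2 − 18)/24)·5 = 60 + 2.75 = 62.75.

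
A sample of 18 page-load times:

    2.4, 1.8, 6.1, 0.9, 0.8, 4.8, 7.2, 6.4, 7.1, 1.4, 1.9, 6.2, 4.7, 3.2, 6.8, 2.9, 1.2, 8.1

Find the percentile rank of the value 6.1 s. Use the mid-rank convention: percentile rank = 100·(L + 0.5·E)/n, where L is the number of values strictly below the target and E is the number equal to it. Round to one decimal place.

63.9

Sorted: 0.8, 0.9, 1.2, 1.4, 1.8, 1.9, 2.4, 2.9, 3.2, 4.7, 4.8, 6.1, 6.2, 6.4, 6.8, 7.1, 7.2, 8.1.
Count below 6.1: L = 11; count equal: E = 1; n = 18.
Percentile rank = 100·(11 + 0.5·1)/18 = 100·11.5/18 = 63.89.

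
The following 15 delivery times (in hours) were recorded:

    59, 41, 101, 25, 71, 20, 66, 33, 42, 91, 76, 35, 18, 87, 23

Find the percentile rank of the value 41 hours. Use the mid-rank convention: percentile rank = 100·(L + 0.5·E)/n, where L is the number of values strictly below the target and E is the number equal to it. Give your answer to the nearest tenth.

Sorted: 18, 20, 23, 25, 33, 35, 41, 42, 59, 66, 71, 76, 87, 91, 101.
Count below 41: L = 6; count equal: E = 1; n = 15.
Percentile rank = 100·(6 + 0.5·1)/15 = 100·6.5/15 = 43.33.

43.3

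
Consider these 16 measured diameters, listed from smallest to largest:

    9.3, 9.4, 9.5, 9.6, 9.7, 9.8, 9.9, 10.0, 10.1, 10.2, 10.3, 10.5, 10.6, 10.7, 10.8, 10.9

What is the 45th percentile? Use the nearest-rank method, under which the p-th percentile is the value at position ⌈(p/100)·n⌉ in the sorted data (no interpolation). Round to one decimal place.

10.0

n = 16.
Position = ⌈45/100 · 16⌉ = ⌈7.2⌉ = 8.
The value at rank 8 is 10.0.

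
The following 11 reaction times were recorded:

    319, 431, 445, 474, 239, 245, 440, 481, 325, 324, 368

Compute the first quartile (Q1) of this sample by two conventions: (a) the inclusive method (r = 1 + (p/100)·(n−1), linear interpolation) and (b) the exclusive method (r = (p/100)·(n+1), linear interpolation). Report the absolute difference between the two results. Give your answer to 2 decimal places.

Sorted: 239, 245, 319, 324, 325, 368, 431, 440, 445, 474, 481.
n = 11.
(a) r = 3.5; between ranks 3 (319) and 4 (324): 321.5.
(b) r = 3 → value at rank 3 = 319.
|321.5 − 319| = 2.5.

2.50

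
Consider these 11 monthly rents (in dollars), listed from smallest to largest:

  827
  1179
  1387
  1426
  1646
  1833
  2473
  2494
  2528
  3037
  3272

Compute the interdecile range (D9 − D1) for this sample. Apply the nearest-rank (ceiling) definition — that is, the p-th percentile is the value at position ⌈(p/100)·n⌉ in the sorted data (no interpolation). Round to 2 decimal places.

n = 11.
P10: rank ⌈10/100·11⌉ = 2 → 1179.
P90: rank ⌈90/100·11⌉ = 10 → 3037.
Difference: 3037 − 1179 = 1858.

1858.00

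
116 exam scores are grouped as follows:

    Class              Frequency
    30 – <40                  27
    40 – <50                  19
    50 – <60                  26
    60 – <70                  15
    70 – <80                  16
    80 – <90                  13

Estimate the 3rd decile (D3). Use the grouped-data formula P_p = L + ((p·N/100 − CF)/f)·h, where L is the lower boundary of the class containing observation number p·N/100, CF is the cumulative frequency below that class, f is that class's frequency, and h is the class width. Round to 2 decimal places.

44.11

N = 116; target position k = 30/100 · 116 = 34.8.
Cumulative frequencies: 27, 46, 72, 87, 103, 116.
Observation 34.8 falls in the class 40 – <50.
L = 40, CF = 27, f = 19, h = 10.
P30 = 40 + ((34.8 − 27)/19)·10 = 40 + 4.10526 = 44.1053.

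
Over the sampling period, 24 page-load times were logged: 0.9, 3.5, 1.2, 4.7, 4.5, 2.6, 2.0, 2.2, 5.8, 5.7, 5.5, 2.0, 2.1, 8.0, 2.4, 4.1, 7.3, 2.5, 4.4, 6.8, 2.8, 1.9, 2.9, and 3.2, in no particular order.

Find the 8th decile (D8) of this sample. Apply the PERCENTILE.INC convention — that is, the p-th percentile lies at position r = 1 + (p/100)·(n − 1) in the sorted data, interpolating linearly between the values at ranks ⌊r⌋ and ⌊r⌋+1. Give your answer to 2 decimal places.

Sorted: 0.9, 1.2, 1.9, 2.0, 2.0, 2.1, 2.2, 2.4, 2.5, 2.6, 2.8, 2.9, 3.2, 3.5, 4.1, 4.4, 4.5, 4.7, 5.5, 5.7, 5.8, 6.8, 7.3, 8.0.
n = 24.
r = 1 + (80/100)·(24 − 1) = 1 + 18.4 = 19.4.
Rank 19 is 5.5 and rank 20 is 5.7.
Interpolate: 5.5 + 0.4·(5.7 − 5.5) = 5.5 + 0.4·0.2 = 5.58.

5.58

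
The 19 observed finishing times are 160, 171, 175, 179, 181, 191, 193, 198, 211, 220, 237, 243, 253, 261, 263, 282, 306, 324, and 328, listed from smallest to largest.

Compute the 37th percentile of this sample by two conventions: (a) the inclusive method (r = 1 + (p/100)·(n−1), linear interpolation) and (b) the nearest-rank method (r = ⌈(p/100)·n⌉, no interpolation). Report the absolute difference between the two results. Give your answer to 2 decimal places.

1.70

n = 19.
(a) r = 7.66; between ranks 7 (193) and 8 (198): 196.3.
(b) the nearest-rank method: rank 8 → 198.
|196.3 − 198| = 1.7.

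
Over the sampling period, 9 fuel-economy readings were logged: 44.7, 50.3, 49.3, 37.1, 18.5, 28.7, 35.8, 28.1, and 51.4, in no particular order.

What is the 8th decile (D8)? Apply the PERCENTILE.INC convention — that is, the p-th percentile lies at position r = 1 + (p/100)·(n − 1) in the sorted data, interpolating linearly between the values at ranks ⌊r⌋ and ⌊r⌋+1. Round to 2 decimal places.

49.70

Sorted: 18.5, 28.1, 28.7, 35.8, 37.1, 44.7, 49.3, 50.3, 51.4.
n = 9.
r = 1 + (80/100)·(9 − 1) = 1 + 6.4 = 7.4.
Rank 7 is 49.3 and rank 8 is 50.3.
Interpolate: 49.3 + 0.4·(50.3 − 49.3) = 49.3 + 0.4·1 = 49.7.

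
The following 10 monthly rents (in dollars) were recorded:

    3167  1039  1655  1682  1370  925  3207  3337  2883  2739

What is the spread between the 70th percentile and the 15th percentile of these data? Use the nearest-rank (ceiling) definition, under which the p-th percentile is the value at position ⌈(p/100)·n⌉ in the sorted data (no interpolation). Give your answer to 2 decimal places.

Sorted: 925, 1039, 1370, 1655, 1682, 2739, 2883, 3167, 3207, 3337.
n = 10.
P15: rank ⌈15/100·10⌉ = 2 → 1039.
P70: rank ⌈70/100·10⌉ = 7 → 2883.
Difference: 2883 − 1039 = 1844.

1844.00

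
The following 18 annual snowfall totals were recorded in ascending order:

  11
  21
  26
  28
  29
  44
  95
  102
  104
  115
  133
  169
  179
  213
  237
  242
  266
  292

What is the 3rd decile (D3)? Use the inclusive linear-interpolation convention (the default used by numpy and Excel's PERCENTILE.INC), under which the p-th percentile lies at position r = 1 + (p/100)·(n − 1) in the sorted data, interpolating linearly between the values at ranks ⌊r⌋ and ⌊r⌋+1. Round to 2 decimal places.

49.10

n = 18.
r = 1 + (30/100)·(18 − 1) = 1 + 5.1 = 6.1.
Rank 6 is 44 and rank 7 is 95.
Interpolate: 44 + 0.1·(95 − 44) = 44 + 0.1·51 = 49.1.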